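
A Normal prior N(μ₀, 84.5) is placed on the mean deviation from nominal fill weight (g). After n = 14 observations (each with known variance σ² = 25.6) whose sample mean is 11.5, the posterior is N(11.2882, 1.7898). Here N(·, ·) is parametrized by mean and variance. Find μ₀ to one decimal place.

The posterior mean is a precision-weighted average: μ_n = (τ₀μ₀ + τ_data·x̄)/(τ₀+τ_data), with τ₀=1/σ₀² and τ_data=n/σ².
Here τ₀ = 1/84.5 = 0.011834 and τ_data = 14/25.6 = 0.546875, so τ_n = 0.558709.
Rearranging for μ₀: μ₀ = (μ_n·τ_n − τ_data·x̄)/τ₀ = (11.2882·0.558709 − 0.546875·11.5) / 0.011834 = 0.017756/0.011834 ≈ 1.5.

μ₀ = 1.5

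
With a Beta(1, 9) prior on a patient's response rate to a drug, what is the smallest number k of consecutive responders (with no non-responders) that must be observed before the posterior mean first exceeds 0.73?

After k responders and 0 non-responders the posterior is Beta(1+k, 9), with mean (1+k)/(1+9+k).
Set (1+k)/(10+k) > 0.73 and solve: k > (0.73·10 − 1)/(1 − 0.73) = 23.333.
The smallest integer exceeding 23.333 is 24.

k = 24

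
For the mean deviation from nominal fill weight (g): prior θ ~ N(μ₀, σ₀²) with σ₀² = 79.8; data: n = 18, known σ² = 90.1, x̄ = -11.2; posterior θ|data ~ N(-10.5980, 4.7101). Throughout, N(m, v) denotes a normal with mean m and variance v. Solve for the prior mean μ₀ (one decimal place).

μ₀ = -1.0

With known observation variance, the Normal–Normal posterior has precision τ_n = τ₀ + n/σ² and mean μ_n = (τ₀μ₀ + (n/σ²)x̄)/τ_n.
Here τ₀ = 1/79.8 = 0.012531 and τ_data = 18/90.1 = 0.199778, so τ_n = 0.212309.
Rearranging for μ₀: μ₀ = (μ_n·τ_n − τ_data·x̄)/τ₀ = (-10.5980·0.212309 − 0.199778·-11.2) / 0.012531 = -0.012537/0.012531 ≈ -1.0.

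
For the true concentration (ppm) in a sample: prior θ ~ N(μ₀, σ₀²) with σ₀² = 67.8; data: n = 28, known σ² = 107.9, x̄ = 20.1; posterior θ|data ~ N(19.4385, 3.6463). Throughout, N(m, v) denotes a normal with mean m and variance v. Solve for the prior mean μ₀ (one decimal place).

The posterior mean is a precision-weighted average: μ_n = (τ₀μ₀ + τ_data·x̄)/(τ₀+τ_data), with τ₀=1/σ₀² and τ_data=n/σ².
Here τ₀ = 1/67.8 = 0.014749 and τ_data = 28/107.9 = 0.259500, so τ_n = 0.274249.
Rearranging for μ₀: μ₀ = (μ_n·τ_n − τ_data·x̄)/τ₀ = (19.4385·0.274249 − 0.259500·20.1) / 0.014749 = 0.115039/0.014749 ≈ 7.8.

μ₀ = 7.8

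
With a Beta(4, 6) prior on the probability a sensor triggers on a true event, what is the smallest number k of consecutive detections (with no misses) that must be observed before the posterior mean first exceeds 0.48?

k = 2

After k detections and 0 misses the posterior is Beta(4+k, 6), with mean (4+k)/(4+6+k).
Set (4+k)/(10+k) > 0.48 and solve: k > (0.48·10 − 4)/(1 − 0.48) = 1.538.
The smallest integer exceeding 1.538 is 2.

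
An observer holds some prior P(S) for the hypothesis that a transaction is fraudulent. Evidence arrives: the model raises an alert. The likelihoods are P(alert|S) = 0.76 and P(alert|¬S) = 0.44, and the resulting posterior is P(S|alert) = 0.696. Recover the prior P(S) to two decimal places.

P(S) = 0.57

In odds form, posterior odds = prior odds × likelihood ratio, so prior odds = posterior odds ÷ LR.
Posterior odds = 0.696/(1−0.696) = 2.2895. LR = 0.76/0.44 = 1.7273.
Prior odds = 2.2895/1.7273 = 1.3255, so P(S) = 1.3255/(1+1.3255) ≈ 0.57.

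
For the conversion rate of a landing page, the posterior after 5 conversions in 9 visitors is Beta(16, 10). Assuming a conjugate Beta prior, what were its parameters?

A Beta(α, β) prior with s successes and f failures in binomial data gives a Beta(α+s, β+f) posterior.
Subtract the data counts: 16−5=11, 10−4=6.

Beta(11, 6)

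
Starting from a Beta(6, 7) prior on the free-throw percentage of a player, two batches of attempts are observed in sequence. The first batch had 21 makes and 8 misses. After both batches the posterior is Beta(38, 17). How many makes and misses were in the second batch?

11 makes and 2 misses

Sequential conjugate updates are equivalent to a single update on the pooled data, so total successes = posterior α − prior α and total failures = posterior β − prior β.
Total across both batches: 38−6=32 makes, 17−7=10 misses.
Subtract the first batch: 32−21=11 makes and 10−8=2 misses.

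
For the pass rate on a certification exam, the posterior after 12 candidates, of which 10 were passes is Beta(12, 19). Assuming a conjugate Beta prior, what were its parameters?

Under Beta–binomial conjugacy the posterior parameters are (α+s, β+f).
Subtract the data counts: 12−10=2, 19−2=17.

Beta(2, 17)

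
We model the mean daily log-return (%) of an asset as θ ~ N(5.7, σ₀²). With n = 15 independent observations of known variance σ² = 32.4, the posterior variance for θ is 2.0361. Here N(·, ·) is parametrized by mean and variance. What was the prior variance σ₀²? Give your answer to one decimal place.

Posterior precision equals prior precision plus data precision: 1/σ_n² = 1/σ₀² + n/σ².
So 1/σ₀² = 1/2.0361 − 15/32.4 = 0.491135 − 0.462963 = 0.028172.
Hence σ₀² = 1/0.028172 ≈ 35.5.

σ₀² = 35.5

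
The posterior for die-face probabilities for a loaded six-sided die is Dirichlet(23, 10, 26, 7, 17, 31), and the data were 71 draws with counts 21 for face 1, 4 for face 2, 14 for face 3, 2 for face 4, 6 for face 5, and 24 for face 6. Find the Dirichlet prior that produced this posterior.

Dirichlet(2, 6, 12, 5, 11, 7)

For a Dirichlet(α) prior with multinomial counts c, the posterior is Dirichlet(α + c) componentwise.
Subtract each count from the matching posterior parameter: 23−21=2, 10−4=6, 26−14=12, 7−2=5, 17−6=11, 31−24=7.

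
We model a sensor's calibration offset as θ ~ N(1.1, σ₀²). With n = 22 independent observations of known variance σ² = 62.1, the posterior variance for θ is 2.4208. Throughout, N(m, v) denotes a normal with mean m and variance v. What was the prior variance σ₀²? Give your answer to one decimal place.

σ₀² = 17.0

For the Normal–Normal model with known σ², precisions add: τ_n = τ₀ + n/σ².
So 1/σ₀² = 1/2.4208 − 22/62.1 = 0.413087 − 0.354267 = 0.058820.
Hence σ₀² = 1/0.058820 ≈ 17.0.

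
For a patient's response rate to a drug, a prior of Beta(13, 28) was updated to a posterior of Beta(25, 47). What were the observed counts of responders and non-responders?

Under Beta–binomial conjugacy the posterior parameters are (a+s, b+f).
Match parameters: s=25−13=12, f=47−28=19.

12 responders and 19 non-responders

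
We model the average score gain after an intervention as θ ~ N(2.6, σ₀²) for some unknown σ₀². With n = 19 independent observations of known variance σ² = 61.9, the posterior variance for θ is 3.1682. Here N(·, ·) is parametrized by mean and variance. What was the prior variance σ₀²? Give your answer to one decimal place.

σ₀² = 115.1

Posterior precision equals prior precision plus data precision: 1/σ_n² = 1/σ₀² + n/σ².
So 1/σ₀² = 1/3.1682 − 19/61.9 = 0.315637 − 0.306947 = 0.008690.
Hence σ₀² = 1/0.008690 ≈ 115.1.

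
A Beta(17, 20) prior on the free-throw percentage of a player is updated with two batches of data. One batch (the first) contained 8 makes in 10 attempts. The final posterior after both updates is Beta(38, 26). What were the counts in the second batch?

13 makes and 4 misses

Sequential conjugate updates are equivalent to a single update on the pooled data, so total successes = posterior α − prior α and total failures = posterior β − prior β.
Total across both batches: 38−17=21 makes, 26−20=6 misses.
Subtract the first batch: 21−8=13 makes and 6−2=4 misses.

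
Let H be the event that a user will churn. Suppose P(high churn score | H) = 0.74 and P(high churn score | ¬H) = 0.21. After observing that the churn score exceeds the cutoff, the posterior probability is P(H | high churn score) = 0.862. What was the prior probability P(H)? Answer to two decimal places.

P(H) = 0.64

Bayes' rule in odds form gives O(H|E) = O(H)·[P(E|H)/P(E|¬H)], hence O(H) = O(H|E)/LR.
Posterior odds = 0.862/(1−0.862) = 6.2464. LR = 0.74/0.21 = 3.5238.
Prior odds = 6.2464/3.5238 = 1.7726, so P(H) = 1.7726/(1+1.7726) ≈ 0.64.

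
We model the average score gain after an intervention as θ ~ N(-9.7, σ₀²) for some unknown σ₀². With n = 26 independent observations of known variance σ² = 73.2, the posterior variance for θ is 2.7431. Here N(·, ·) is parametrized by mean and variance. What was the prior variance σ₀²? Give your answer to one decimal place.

σ₀² = 106.8

For the Normal–Normal model with known σ², precisions add: τ_n = τ₀ + n/σ².
So 1/σ₀² = 1/2.7431 − 26/73.2 = 0.364551 − 0.355191 = 0.009360.
Hence σ₀² = 1/0.009360 ≈ 106.8.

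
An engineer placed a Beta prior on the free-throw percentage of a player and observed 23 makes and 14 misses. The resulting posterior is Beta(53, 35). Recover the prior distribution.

Beta(30, 21)

A Beta(α, β) prior with s successes and f failures in binomial data gives a Beta(α+s, β+f) posterior.
Subtract the data counts: 53−23=30, 35−14=21.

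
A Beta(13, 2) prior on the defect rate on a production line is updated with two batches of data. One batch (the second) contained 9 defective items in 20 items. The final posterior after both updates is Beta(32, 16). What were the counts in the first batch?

Sequential conjugate updates are equivalent to a single update on the pooled data, so total successes = posterior α − prior α and total failures = posterior β − prior β.
Total across both batches: 32−13=19 defective items, 16−2=14 good items.
Subtract the second batch: 19−9=10 defective items and 14−11=3 good items.

10 defective items and 3 good items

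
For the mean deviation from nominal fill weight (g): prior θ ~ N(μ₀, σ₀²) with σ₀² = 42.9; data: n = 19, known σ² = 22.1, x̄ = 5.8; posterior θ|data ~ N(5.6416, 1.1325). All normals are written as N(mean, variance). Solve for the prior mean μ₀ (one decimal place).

The posterior mean is a precision-weighted average: μ_n = (τ₀μ₀ + τ_data·x̄)/(τ₀+τ_data), with τ₀=1/σ₀² and τ_data=n/σ².
Here τ₀ = 1/42.9 = 0.023310 and τ_data = 19/22.1 = 0.859729, so τ_n = 0.883039.
Rearranging for μ₀: μ₀ = (μ_n·τ_n − τ_data·x̄)/τ₀ = (5.6416·0.883039 − 0.859729·5.8) / 0.023310 = -0.004675/0.023310 ≈ -0.2.

μ₀ = -0.2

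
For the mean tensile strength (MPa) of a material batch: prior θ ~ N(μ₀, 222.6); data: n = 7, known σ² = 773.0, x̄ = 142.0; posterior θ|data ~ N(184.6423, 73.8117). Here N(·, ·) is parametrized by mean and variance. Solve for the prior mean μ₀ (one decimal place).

μ₀ = 270.6

The posterior mean is a precision-weighted average: μ_n = (τ₀μ₀ + τ_data·x̄)/(τ₀+τ_data), with τ₀=1/σ₀² and τ_data=n/σ².
Here τ₀ = 1/222.6 = 0.004492 and τ_data = 7/773.0 = 0.009056, so τ_n = 0.013548.
Rearranging for μ₀: μ₀ = (μ_n·τ_n − τ_data·x̄)/τ₀ = (184.6423·0.013548 − 0.009056·142.0) / 0.004492 = 1.215582/0.004492 ≈ 270.6.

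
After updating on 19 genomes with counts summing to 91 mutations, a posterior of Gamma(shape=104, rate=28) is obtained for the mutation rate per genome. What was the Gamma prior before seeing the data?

Gamma(shape=13, rate=9)

A Gamma(α, β) prior (rate parametrization) on a Poisson rate with n observations summing to S gives posterior Gamma(α+S, β+n).
So α = 104 − 91 = 13 and β = 28 − 19 = 9.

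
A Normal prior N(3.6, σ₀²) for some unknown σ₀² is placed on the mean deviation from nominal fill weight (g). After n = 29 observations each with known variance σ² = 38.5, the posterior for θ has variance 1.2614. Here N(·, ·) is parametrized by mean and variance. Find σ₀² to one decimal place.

σ₀² = 25.3

For the Normal–Normal model with known σ², precisions add: τ_n = τ₀ + n/σ².
So 1/σ₀² = 1/1.2614 − 29/38.5 = 0.792770 − 0.753247 = 0.039523.
Hence σ₀² = 1/0.039523 ≈ 25.3.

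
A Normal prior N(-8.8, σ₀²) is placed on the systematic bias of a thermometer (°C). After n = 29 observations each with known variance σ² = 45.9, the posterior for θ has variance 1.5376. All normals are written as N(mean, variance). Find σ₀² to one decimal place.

Posterior precision equals prior precision plus data precision: 1/σ_n² = 1/σ₀² + n/σ².
So 1/σ₀² = 1/1.5376 − 29/45.9 = 0.650364 − 0.631808 = 0.018556.
Hence σ₀² = 1/0.018556 ≈ 53.9.

σ₀² = 53.9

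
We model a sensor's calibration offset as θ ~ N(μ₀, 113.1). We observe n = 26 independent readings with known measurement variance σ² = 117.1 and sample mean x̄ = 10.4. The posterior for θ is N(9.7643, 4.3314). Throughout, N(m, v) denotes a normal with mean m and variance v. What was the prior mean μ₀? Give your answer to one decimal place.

The posterior mean is a precision-weighted average: μ_n = (τ₀μ₀ + τ_data·x̄)/(τ₀+τ_data), with τ₀=1/σ₀² and τ_data=n/σ².
Here τ₀ = 1/113.1 = 0.008842 and τ_data = 26/117.1 = 0.222032, so τ_n = 0.230874.
Rearranging for μ₀: μ₀ = (μ_n·τ_n − τ_data·x̄)/τ₀ = (9.7643·0.230874 − 0.222032·10.4) / 0.008842 = -0.054810/0.008842 ≈ -6.2.

μ₀ = -6.2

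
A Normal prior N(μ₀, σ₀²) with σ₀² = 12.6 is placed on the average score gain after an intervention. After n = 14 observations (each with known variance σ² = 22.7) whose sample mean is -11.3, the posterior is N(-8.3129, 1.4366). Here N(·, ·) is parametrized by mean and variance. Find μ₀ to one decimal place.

The posterior mean is a precision-weighted average: μ_n = (τ₀μ₀ + τ_data·x̄)/(τ₀+τ_data), with τ₀=1/σ₀² and τ_data=n/σ².
Here τ₀ = 1/12.6 = 0.079365 and τ_data = 14/22.7 = 0.616740, so τ_n = 0.696105.
Rearranging for μ₀: μ₀ = (μ_n·τ_n − τ_data·x̄)/τ₀ = (-8.3129·0.696105 − 0.616740·-11.3) / 0.079365 = 1.182511/0.079365 ≈ 14.9.

μ₀ = 14.9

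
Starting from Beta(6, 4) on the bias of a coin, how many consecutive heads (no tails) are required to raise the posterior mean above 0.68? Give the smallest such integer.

After k heads and 0 tails the posterior is Beta(6+k, 4), with mean (6+k)/(6+4+k).
Set (6+k)/(10+k) > 0.68 and solve: k > (0.68·10 − 6)/(1 − 0.68) = 2.500.
The smallest integer exceeding 2.500 is 3, and checking k=3: (9)/(13) = 0.6923 > 0.68.

k = 3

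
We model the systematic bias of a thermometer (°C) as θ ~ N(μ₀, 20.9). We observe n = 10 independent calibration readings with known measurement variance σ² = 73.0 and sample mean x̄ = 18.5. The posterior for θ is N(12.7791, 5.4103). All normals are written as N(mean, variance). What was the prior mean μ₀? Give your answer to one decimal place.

μ₀ = -3.6

The posterior mean is a precision-weighted average: μ_n = (τ₀μ₀ + τ_data·x̄)/(τ₀+τ_data), with τ₀=1/σ₀² and τ_data=n/σ².
Here τ₀ = 1/20.9 = 0.047847 and τ_data = 10/73.0 = 0.136986, so τ_n = 0.184833.
Rearranging for μ₀: μ₀ = (μ_n·τ_n − τ_data·x̄)/τ₀ = (12.7791·0.184833 − 0.136986·18.5) / 0.047847 = -0.172242/0.047847 ≈ -3.6.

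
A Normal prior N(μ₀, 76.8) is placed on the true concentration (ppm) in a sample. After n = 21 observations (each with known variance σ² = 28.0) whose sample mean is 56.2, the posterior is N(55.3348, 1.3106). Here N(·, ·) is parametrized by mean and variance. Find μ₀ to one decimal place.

With known observation variance, the Normal–Normal posterior has precision τ_n = τ₀ + n/σ² and mean μ_n = (τ₀μ₀ + (n/σ²)x̄)/τ_n.
Here τ₀ = 1/76.8 = 0.013021 and τ_data = 21/28.0 = 0.750000, so τ_n = 0.763021.
Rearranging for μ₀: μ₀ = (μ_n·τ_n − τ_data·x̄)/τ₀ = (55.3348·0.763021 − 0.750000·56.2) / 0.013021 = 0.071614/0.013021 ≈ 5.5.

μ₀ = 5.5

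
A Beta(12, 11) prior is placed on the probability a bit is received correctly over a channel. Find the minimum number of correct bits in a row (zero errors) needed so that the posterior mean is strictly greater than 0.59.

k = 4

After k correct bits and 0 errors the posterior is Beta(12+k, 11), with mean (12+k)/(12+11+k).
Set (12+k)/(23+k) > 0.59 and solve: k > (0.59·23 − 12)/(1 − 0.59) = 3.829.
The smallest integer exceeding 3.829 is 4.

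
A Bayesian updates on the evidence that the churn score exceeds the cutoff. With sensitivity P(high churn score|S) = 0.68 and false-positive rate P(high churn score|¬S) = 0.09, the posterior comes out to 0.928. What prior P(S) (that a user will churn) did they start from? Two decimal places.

P(S) = 0.63

Bayes' rule in odds form gives O(S|E) = O(S)·[P(E|S)/P(E|¬S)], hence O(S) = O(S|E)/LR.
Posterior odds = 0.928/(1−0.928) = 12.8889. LR = 0.68/0.09 = 7.5556.
Prior odds = 12.8889/7.5556 = 1.7059, so P(S) = 1.7059/(1+1.7059) ≈ 0.63.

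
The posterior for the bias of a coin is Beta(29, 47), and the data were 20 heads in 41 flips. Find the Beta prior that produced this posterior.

Beta(9, 26)

A Beta(a, b) prior with s successes and f failures in binomial data gives a Beta(a+s, b+f) posterior.
Subtract the data counts: 29−20=9, 47−21=26.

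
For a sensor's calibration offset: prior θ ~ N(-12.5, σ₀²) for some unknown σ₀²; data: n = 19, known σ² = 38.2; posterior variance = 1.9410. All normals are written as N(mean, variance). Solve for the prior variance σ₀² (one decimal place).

For the Normal–Normal model with known σ², precisions add: τ_n = τ₀ + n/σ².
So 1/σ₀² = 1/1.9410 − 19/38.2 = 0.515198 − 0.497382 = 0.017816.
Hence σ₀² = 1/0.017816 ≈ 56.1.

σ₀² = 56.1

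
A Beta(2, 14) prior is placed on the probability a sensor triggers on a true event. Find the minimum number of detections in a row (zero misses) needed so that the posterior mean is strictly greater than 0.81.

After k detections and 0 misses the posterior is Beta(2+k, 14), with mean (2+k)/(2+14+k).
Set (2+k)/(16+k) > 0.81 and solve: k > (0.81·16 − 2)/(1 − 0.81) = 57.684.
The smallest integer exceeding 57.684 is 58.

k = 58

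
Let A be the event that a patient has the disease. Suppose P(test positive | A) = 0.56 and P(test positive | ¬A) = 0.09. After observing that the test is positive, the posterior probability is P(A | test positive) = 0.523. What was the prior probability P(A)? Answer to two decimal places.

P(A) = 0.15

In odds form, posterior odds = prior odds × likelihood ratio, so prior odds = posterior odds ÷ LR.
Posterior odds = 0.523/(1−0.523) = 1.0964. LR = 0.56/0.09 = 6.2222.
Prior odds = 1.0964/6.2222 = 0.1762, so P(A) = 0.1762/(1+0.1762) ≈ 0.15.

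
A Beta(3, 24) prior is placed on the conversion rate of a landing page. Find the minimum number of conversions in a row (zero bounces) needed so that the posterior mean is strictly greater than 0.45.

k = 17

After k conversions and 0 bounces the posterior is Beta(3+k, 24), with mean (3+k)/(3+24+k).
Set (3+k)/(27+k) > 0.45 and solve: k > (0.45·27 − 3)/(1 − 0.45) = 16.636.
The smallest integer exceeding 16.636 is 17, and checking k=17: (20)/(44) = 0.4545 > 0.45.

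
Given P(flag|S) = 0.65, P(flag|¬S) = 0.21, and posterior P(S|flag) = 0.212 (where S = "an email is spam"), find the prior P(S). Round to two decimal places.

Bayes' rule in odds form gives O(S|E) = O(S)·[P(E|S)/P(E|¬S)], hence O(S) = O(S|E)/LR.
Posterior odds = 0.212/(1−0.212) = 0.2690. LR = 0.65/0.21 = 3.0952.
Prior odds = 0.2690/3.0952 = 0.0869, so P(S) = 0.0869/(1+0.0869) ≈ 0.08.

P(S) = 0.08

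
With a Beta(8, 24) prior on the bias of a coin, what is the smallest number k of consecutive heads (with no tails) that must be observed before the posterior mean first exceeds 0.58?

k = 26

After k heads and 0 tails the posterior is Beta(8+k, 24), with mean (8+k)/(8+24+k).
Set (8+k)/(32+k) > 0.58 and solve: k > (0.58·32 − 8)/(1 − 0.58) = 25.143.
The smallest integer exceeding 25.143 is 26.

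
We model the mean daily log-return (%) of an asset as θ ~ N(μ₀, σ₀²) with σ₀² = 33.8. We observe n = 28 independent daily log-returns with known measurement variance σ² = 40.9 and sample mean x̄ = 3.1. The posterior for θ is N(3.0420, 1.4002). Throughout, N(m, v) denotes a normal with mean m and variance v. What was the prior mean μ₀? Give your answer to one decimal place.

The posterior mean is a precision-weighted average: μ_n = (τ₀μ₀ + τ_data·x̄)/(τ₀+τ_data), with τ₀=1/σ₀² and τ_data=n/σ².
Here τ₀ = 1/33.8 = 0.029586 and τ_data = 28/40.9 = 0.684597, so τ_n = 0.714183.
Rearranging for μ₀: μ₀ = (μ_n·τ_n − τ_data·x̄)/τ₀ = (3.0420·0.714183 − 0.684597·3.1) / 0.029586 = 0.050294/0.029586 ≈ 1.7.

μ₀ = 1.7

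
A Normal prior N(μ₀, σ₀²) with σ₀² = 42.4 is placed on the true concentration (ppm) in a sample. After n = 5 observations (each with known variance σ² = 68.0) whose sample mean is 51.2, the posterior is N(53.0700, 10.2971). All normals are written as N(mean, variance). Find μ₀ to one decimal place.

μ₀ = 58.9

With known observation variance, the Normal–Normal posterior has precision τ_n = τ₀ + n/σ² and mean μ_n = (τ₀μ₀ + (n/σ²)x̄)/τ_n.
Here τ₀ = 1/42.4 = 0.023585 and τ_data = 5/68.0 = 0.073529, so τ_n = 0.097114.
Rearranging for μ₀: μ₀ = (μ_n·τ_n − τ_data·x̄)/τ₀ = (53.0700·0.097114 − 0.073529·51.2) / 0.023585 = 1.389155/0.023585 ≈ 58.9.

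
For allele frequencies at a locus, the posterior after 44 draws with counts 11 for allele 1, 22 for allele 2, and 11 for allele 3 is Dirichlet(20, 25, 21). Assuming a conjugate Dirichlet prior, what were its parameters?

Dirichlet(9, 3, 10)

For a Dirichlet(α) prior with multinomial counts c, the posterior is Dirichlet(α + c) componentwise.
Subtract each count from the matching posterior parameter: 20−11=9, 25−22=3, 21−11=10.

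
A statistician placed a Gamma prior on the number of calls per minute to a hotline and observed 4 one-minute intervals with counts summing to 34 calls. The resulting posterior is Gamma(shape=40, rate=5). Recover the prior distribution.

Gamma(shape=6, rate=1)

Gamma–Poisson conjugacy: posterior shape = α + Σxᵢ, posterior rate = β + n.
So α = 40 − 34 = 6 and β = 5 − 4 = 1.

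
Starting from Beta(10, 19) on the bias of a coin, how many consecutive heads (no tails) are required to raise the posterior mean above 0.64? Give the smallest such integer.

After k heads and 0 tails the posterior is Beta(10+k, 19), with mean (10+k)/(10+19+k).
Set (10+k)/(29+k) > 0.64 and solve: k > (0.64·29 − 10)/(1 − 0.64) = 23.778.
The smallest integer exceeding 23.778 is 24, and checking k=24: (34)/(53) = 0.6415 > 0.64.

k = 24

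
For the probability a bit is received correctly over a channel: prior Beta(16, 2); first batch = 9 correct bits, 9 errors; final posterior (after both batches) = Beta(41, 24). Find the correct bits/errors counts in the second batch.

16 correct bits and 13 errors

Sequential conjugate updates are equivalent to a single update on the pooled data, so total successes = posterior α − prior α and total failures = posterior β − prior β.
Total across both batches: 41−16=25 correct bits, 24−2=22 errors.
Subtract the first batch: 25−9=16 correct bits and 22−9=13 errors.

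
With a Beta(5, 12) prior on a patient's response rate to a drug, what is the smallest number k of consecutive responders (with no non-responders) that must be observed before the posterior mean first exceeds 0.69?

k = 22

After k responders and 0 non-responders the posterior is Beta(5+k, 12), with mean (5+k)/(5+12+k).
Set (5+k)/(17+k) > 0.69 and solve: k > (0.69·17 − 5)/(1 − 0.69) = 21.710.
The smallest integer exceeding 21.710 is 22.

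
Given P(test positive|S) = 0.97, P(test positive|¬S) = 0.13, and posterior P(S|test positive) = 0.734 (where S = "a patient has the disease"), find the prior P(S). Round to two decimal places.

In odds form, posterior odds = prior odds × likelihood ratio, so prior odds = posterior odds ÷ LR.
Posterior odds = 0.734/(1−0.734) = 2.7594. LR = 0.97/0.13 = 7.4615.
Prior odds = 2.7594/7.4615 = 0.3698, so P(S) = 0.3698/(1+0.3698) ≈ 0.27.

P(S) = 0.27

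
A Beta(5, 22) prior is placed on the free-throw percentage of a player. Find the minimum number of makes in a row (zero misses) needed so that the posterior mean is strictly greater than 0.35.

k = 7

After k makes and 0 misses the posterior is Beta(5+k, 22), with mean (5+k)/(5+22+k).
Set (5+k)/(27+k) > 0.35 and solve: k > (0.35·27 − 5)/(1 − 0.35) = 6.846.
The smallest integer exceeding 6.846 is 7.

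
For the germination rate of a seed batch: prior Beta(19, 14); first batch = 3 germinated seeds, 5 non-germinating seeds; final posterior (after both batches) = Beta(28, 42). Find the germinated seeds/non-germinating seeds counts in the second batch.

Sequential conjugate updates are equivalent to a single update on the pooled data, so total successes = posterior α − prior α and total failures = posterior β − prior β.
Total across both batches: 28−19=9 germinated seeds, 42−14=28 non-germinating seeds.
Subtract the first batch: 9−3=6 germinated seeds and 28−5=23 non-germinating seeds.

6 germinated seeds and 23 non-germinating seeds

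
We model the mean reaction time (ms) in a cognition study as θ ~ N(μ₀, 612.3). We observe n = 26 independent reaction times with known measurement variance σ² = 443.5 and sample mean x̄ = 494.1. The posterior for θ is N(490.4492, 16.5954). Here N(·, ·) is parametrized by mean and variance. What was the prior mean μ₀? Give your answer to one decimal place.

The posterior mean is a precision-weighted average: μ_n = (τ₀μ₀ + τ_data·x̄)/(τ₀+τ_data), with τ₀=1/σ₀² and τ_data=n/σ².
Here τ₀ = 1/612.3 = 0.001633 and τ_data = 26/443.5 = 0.058625, so τ_n = 0.060258.
Rearranging for μ₀: μ₀ = (μ_n·τ_n − τ_data·x̄)/τ₀ = (490.4492·0.060258 − 0.058625·494.1) / 0.001633 = 0.586875/0.001633 ≈ 359.4.

μ₀ = 359.4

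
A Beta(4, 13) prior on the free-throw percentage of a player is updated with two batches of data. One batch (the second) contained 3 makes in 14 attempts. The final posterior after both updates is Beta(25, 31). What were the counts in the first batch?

18 makes and 7 misses

Sequential conjugate updates are equivalent to a single update on the pooled data, so total successes = posterior α − prior α and total failures = posterior β − prior β.
Total across both batches: 25−4=21 makes, 31−13=18 misses.
Subtract the second batch: 21−3=18 makes and 18−11=7 misses.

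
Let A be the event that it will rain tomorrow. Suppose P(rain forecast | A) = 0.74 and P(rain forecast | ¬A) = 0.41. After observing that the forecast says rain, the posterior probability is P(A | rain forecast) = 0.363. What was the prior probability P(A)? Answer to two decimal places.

P(A) = 0.24

In odds form, posterior odds = prior odds × likelihood ratio, so prior odds = posterior odds ÷ LR.
Posterior odds = 0.363/(1−0.363) = 0.5699. LR = 0.74/0.41 = 1.8049.
Prior odds = 0.5699/1.8049 = 0.3158, so P(A) = 0.3158/(1+0.3158) ≈ 0.24.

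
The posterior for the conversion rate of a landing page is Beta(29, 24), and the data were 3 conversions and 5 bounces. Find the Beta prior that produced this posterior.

Beta(26, 19)

Under Beta–binomial conjugacy the posterior parameters are (α+s, β+f).
Subtract the data counts: 29−3=26, 24−5=19.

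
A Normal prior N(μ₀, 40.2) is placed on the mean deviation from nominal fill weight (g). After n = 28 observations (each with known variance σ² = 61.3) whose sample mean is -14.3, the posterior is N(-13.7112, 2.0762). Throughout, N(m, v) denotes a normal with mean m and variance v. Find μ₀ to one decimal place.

μ₀ = -2.9

The posterior mean is a precision-weighted average: μ_n = (τ₀μ₀ + τ_data·x̄)/(τ₀+τ_data), with τ₀=1/σ₀² and τ_data=n/σ².
Here τ₀ = 1/40.2 = 0.024876 and τ_data = 28/61.3 = 0.456770, so τ_n = 0.481646.
Rearranging for μ₀: μ₀ = (μ_n·τ_n − τ_data·x̄)/τ₀ = (-13.7112·0.481646 − 0.456770·-14.3) / 0.024876 = -0.072134/0.024876 ≈ -2.9.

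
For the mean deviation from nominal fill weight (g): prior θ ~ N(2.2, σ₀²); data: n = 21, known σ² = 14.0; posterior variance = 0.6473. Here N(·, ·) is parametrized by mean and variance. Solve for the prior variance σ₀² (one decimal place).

σ₀² = 22.3

For the Normal–Normal model with known σ², precisions add: τ_n = τ₀ + n/σ².
So 1/σ₀² = 1/0.6473 − 21/14.0 = 1.544879 − 1.500000 = 0.044879.
Hence σ₀² = 1/0.044879 ≈ 22.3.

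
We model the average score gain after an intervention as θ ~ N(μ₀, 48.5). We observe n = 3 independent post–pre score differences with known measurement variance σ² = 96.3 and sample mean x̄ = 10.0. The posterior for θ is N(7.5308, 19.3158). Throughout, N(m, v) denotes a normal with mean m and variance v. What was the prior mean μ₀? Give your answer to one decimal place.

μ₀ = 3.8

With known observation variance, the Normal–Normal posterior has precision τ_n = τ₀ + n/σ² and mean μ_n = (τ₀μ₀ + (n/σ²)x̄)/τ_n.
Here τ₀ = 1/48.5 = 0.020619 and τ_data = 3/96.3 = 0.031153, so τ_n = 0.051772.
Rearranging for μ₀: μ₀ = (μ_n·τ_n − τ_data·x̄)/τ₀ = (7.5308·0.051772 − 0.031153·10.0) / 0.020619 = 0.078355/0.020619 ≈ 3.8.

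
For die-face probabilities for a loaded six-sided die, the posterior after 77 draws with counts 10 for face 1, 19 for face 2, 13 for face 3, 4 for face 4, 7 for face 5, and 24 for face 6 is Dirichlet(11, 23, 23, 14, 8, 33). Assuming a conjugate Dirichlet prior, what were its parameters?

For a Dirichlet(α) prior with multinomial counts c, the posterior is Dirichlet(α + c) componentwise.
Subtract each count from the matching posterior parameter: 11−10=1, 23−19=4, 23−13=10, 14−4=10, 8−7=1, 33−24=9.

Dirichlet(1, 4, 10, 10, 1, 9)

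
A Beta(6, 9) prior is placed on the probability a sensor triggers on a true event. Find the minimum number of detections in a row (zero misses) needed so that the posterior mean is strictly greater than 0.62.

k = 9

After k detections and 0 misses the posterior is Beta(6+k, 9), with mean (6+k)/(6+9+k).
Set (6+k)/(15+k) > 0.62 and solve: k > (0.62·15 − 6)/(1 − 0.62) = 8.684.
The smallest integer exceeding 8.684 is 9, and checking k=9: (15)/(24) = 0.6250 > 0.62.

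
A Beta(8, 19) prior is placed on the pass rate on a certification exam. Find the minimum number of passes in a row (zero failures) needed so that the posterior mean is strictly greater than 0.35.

After k passes and 0 failures the posterior is Beta(8+k, 19), with mean (8+k)/(8+19+k).
Set (8+k)/(27+k) > 0.35 and solve: k > (0.35·27 − 8)/(1 − 0.35) = 2.231.
The smallest integer exceeding 2.231 is 3, and checking k=3: (11)/(30) = 0.3667 > 0.35.

k = 3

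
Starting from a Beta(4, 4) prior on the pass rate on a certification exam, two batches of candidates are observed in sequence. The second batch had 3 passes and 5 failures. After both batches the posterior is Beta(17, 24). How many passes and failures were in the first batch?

Because Beta–binomial updating is additive in the counts, the combined data contributed (α_post−α_prior, β_post−β_prior) successes and failures.
Total across both batches: 17−4=13 passes, 24−4=20 failures.
Subtract the second batch: 13−3=10 passes and 20−5=15 failures.

10 passes and 15 failures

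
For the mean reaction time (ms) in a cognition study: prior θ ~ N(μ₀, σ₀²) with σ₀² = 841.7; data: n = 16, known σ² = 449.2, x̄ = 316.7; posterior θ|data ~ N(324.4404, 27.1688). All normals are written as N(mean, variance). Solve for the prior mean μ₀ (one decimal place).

μ₀ = 556.5

With known observation variance, the Normal–Normal posterior has precision τ_n = τ₀ + n/σ² and mean μ_n = (τ₀μ₀ + (n/σ²)x̄)/τ_n.
Here τ₀ = 1/841.7 = 0.001188 and τ_data = 16/449.2 = 0.035619, so τ_n = 0.036807.
Rearranging for μ₀: μ₀ = (μ_n·τ_n − τ_data·x̄)/τ₀ = (324.4404·0.036807 − 0.035619·316.7) / 0.001188 = 0.661141/0.001188 ≈ 556.5.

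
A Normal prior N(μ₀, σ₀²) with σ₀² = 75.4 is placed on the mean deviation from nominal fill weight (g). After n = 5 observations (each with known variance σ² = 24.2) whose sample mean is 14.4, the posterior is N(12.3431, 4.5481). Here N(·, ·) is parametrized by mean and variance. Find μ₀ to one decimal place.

μ₀ = -19.7

With known observation variance, the Normal–Normal posterior has precision τ_n = τ₀ + n/σ² and mean μ_n = (τ₀μ₀ + (n/σ²)x̄)/τ_n.
Here τ₀ = 1/75.4 = 0.013263 and τ_data = 5/24.2 = 0.206612, so τ_n = 0.219875.
Rearranging for μ₀: μ₀ = (μ_n·τ_n − τ_data·x̄)/τ₀ = (12.3431·0.219875 − 0.206612·14.4) / 0.013263 = -0.261274/0.013263 ≈ -19.7.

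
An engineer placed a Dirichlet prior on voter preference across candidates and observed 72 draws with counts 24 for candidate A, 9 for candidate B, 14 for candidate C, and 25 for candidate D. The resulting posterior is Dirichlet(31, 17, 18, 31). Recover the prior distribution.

Dirichlet(7, 8, 4, 6)

For a Dirichlet(α) prior with multinomial counts c, the posterior is Dirichlet(α + c) componentwise.
Subtract each count from the matching posterior parameter: 31−24=7, 17−9=8, 18−14=4, 31−25=6.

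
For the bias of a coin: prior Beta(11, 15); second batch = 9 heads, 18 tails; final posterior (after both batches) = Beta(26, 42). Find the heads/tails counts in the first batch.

6 heads and 9 tails

Sequential conjugate updates are equivalent to a single update on the pooled data, so total successes = posterior α − prior α and total failures = posterior β − prior β.
Total across both batches: 26−11=15 heads, 42−15=27 tails.
Subtract the second batch: 15−9=6 heads and 27−18=9 tails.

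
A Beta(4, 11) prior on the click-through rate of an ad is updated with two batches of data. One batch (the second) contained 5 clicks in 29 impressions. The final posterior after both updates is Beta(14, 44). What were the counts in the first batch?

5 clicks and 9 non-clicks

Sequential conjugate updates are equivalent to a single update on the pooled data, so total successes = posterior α − prior α and total failures = posterior β − prior β.
Total across both batches: 14−4=10 clicks, 44−11=33 non-clicks.
Subtract the second batch: 10−5=5 clicks and 33−24=9 non-clicks.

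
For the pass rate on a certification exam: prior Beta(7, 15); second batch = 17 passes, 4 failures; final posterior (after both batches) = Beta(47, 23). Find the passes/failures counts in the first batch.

Sequential conjugate updates are equivalent to a single update on the pooled data, so total successes = posterior α − prior α and total failures = posterior β − prior β.
Total across both batches: 47−7=40 passes, 23−15=8 failures.
Subtract the second batch: 40−17=23 passes and 8−4=4 failures.

23 passes and 4 failures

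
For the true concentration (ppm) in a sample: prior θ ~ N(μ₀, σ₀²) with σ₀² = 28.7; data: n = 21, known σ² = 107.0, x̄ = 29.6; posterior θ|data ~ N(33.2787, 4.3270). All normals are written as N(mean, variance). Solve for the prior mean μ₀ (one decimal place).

With known observation variance, the Normal–Normal posterior has precision τ_n = τ₀ + n/σ² and mean μ_n = (τ₀μ₀ + (n/σ²)x̄)/τ_n.
Here τ₀ = 1/28.7 = 0.034843 and τ_data = 21/107.0 = 0.196262, so τ_n = 0.231105.
Rearranging for μ₀: μ₀ = (μ_n·τ_n − τ_data·x̄)/τ₀ = (33.2787·0.231105 − 0.196262·29.6) / 0.034843 = 1.881519/0.034843 ≈ 54.0.

μ₀ = 54.0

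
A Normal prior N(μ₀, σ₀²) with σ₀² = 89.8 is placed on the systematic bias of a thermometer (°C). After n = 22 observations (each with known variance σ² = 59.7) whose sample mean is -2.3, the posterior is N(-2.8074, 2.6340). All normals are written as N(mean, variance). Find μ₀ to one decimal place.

The posterior mean is a precision-weighted average: μ_n = (τ₀μ₀ + τ_data·x̄)/(τ₀+τ_data), with τ₀=1/σ₀² and τ_data=n/σ².
Here τ₀ = 1/89.8 = 0.011136 and τ_data = 22/59.7 = 0.368509, so τ_n = 0.379645.
Rearranging for μ₀: μ₀ = (μ_n·τ_n − τ_data·x̄)/τ₀ = (-2.8074·0.379645 − 0.368509·-2.3) / 0.011136 = -0.218245/0.011136 ≈ -19.6.

μ₀ = -19.6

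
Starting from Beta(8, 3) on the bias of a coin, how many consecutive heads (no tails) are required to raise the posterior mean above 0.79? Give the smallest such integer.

k = 4

After k heads and 0 tails the posterior is Beta(8+k, 3), with mean (8+k)/(8+3+k).
Set (8+k)/(11+k) > 0.79 and solve: k > (0.79·11 − 8)/(1 − 0.79) = 3.286.
The smallest integer exceeding 3.286 is 4, and checking k=4: (12)/(15) = 0.8000 > 0.79.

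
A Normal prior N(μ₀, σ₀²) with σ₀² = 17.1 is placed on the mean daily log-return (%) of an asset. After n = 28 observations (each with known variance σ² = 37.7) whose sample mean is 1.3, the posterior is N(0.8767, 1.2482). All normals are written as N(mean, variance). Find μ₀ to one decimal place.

μ₀ = -4.5

The posterior mean is a precision-weighted average: μ_n = (τ₀μ₀ + τ_data·x̄)/(τ₀+τ_data), with τ₀=1/σ₀² and τ_data=n/σ².
Here τ₀ = 1/17.1 = 0.058480 and τ_data = 28/37.7 = 0.742706, so τ_n = 0.801186.
Rearranging for μ₀: μ₀ = (μ_n·τ_n − τ_data·x̄)/τ₀ = (0.8767·0.801186 − 0.742706·1.3) / 0.058480 = -0.263118/0.058480 ≈ -4.5.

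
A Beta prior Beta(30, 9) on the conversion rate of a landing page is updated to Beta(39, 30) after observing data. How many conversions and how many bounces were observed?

9 conversions and 21 bounces

Beta is conjugate to the binomial likelihood: posterior = Beta(a+s, b+f).
Match parameters: s=39−30=9, f=30−9=21.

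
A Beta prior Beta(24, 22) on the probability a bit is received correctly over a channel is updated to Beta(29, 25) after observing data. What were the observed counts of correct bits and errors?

Under Beta–binomial conjugacy the posterior parameters are (a+s, b+f).
Match parameters: s=29−24=5, f=25−22=3.

5 correct bits and 3 errors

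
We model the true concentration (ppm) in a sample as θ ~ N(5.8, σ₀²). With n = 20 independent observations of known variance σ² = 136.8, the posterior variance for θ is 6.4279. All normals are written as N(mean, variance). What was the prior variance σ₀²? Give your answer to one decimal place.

For the Normal–Normal model with known σ², precisions add: τ_n = τ₀ + n/σ².
So 1/σ₀² = 1/6.4279 − 20/136.8 = 0.155572 − 0.146199 = 0.009373.
Hence σ₀² = 1/0.009373 ≈ 106.7.

σ₀² = 106.7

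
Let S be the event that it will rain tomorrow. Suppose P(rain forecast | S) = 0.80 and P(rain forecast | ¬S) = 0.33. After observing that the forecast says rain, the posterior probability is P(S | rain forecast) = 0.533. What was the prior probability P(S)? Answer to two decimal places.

P(S) = 0.32

Bayes' rule in odds form gives O(S|E) = O(S)·[P(E|S)/P(E|¬S)], hence O(S) = O(S|E)/LR.
Posterior odds = 0.533/(1−0.533) = 1.1413. LR = 0.80/0.33 = 2.4242.
Prior odds = 1.1413/2.4242 = 0.4708, so P(S) = 0.4708/(1+0.4708) ≈ 0.32.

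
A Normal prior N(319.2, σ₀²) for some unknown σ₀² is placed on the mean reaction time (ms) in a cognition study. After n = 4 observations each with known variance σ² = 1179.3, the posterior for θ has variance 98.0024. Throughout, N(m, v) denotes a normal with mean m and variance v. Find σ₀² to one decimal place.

Posterior precision equals prior precision plus data precision: 1/σ_n² = 1/σ₀² + n/σ².
So 1/σ₀² = 1/98.0024 − 4/1179.3 = 0.010204 − 0.003392 = 0.006812.
Hence σ₀² = 1/0.006812 ≈ 146.8.

σ₀² = 146.8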